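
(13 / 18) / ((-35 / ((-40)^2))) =-2080 / 63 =-33.02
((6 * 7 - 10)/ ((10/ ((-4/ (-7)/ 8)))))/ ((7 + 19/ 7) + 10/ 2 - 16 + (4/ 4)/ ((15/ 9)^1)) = -1/ 3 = -0.33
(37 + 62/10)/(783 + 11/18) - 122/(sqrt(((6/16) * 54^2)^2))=-8705044/154238175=-0.06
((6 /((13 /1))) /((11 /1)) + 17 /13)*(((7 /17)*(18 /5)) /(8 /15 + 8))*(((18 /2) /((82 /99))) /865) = 2954637 /1003233920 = 0.00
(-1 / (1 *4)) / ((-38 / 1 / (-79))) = -79 / 152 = -0.52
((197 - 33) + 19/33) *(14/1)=76034/33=2304.06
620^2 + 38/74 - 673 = 14197918/37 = 383727.51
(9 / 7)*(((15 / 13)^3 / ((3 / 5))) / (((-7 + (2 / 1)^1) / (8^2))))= -648000 / 15379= -42.14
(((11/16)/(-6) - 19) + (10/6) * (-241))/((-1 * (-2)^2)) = 105.20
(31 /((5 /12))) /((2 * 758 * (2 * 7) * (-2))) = -93 /53060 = -0.00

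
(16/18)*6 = 16/3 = 5.33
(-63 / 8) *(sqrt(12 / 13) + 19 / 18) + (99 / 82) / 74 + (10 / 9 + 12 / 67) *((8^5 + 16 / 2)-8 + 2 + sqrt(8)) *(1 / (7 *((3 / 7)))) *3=-63 *sqrt(39) / 52 + 1556 *sqrt(2) / 603 + 618694673225 / 14636016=42268.15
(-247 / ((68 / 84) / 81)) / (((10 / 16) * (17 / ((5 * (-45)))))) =151252920 / 289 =523366.51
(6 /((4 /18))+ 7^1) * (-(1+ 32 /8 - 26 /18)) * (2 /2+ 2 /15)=-18496 /135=-137.01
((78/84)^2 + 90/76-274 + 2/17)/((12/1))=-17209387/759696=-22.65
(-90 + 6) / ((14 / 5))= -30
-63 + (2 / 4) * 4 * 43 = 23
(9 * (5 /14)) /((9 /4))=10 /7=1.43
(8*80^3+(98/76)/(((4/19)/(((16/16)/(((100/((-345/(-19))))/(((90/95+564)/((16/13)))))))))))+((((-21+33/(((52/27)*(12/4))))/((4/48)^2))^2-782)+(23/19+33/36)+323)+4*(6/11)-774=23043851922530687/2577020160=8942053.42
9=9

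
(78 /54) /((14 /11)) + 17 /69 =1.38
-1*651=-651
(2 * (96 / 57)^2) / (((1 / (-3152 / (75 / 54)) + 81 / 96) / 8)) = 464781312 / 8636203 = 53.82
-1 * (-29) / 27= 29 / 27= 1.07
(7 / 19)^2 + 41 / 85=18966 / 30685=0.62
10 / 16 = 5 / 8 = 0.62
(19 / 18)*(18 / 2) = 19 / 2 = 9.50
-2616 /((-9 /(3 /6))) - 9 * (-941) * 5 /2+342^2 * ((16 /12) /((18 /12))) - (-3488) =772643 /6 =128773.83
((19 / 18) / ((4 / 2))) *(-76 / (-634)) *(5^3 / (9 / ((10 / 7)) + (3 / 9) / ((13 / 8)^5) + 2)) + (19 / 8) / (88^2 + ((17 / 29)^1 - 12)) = 150333997429492637 / 158287252670486520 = 0.95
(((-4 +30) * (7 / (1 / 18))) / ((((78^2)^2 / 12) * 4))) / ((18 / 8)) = 7 / 59319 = 0.00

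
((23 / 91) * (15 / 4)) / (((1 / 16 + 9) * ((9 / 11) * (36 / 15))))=0.05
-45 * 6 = -270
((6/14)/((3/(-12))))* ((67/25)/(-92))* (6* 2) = 2412/4025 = 0.60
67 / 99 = 0.68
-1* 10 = -10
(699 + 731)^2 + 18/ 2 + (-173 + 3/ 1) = 2044739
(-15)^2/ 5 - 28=17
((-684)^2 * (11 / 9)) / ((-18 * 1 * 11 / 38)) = -109744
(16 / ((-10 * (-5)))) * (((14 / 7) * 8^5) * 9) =4718592 / 25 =188743.68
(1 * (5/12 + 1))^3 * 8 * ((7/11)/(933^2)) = 34391/2068281864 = 0.00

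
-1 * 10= -10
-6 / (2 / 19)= -57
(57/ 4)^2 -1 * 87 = 1857/ 16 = 116.06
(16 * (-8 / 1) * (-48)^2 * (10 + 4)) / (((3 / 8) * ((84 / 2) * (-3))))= 262144 / 3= 87381.33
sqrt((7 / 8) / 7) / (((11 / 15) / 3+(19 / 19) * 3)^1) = 45 * sqrt(2) / 584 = 0.11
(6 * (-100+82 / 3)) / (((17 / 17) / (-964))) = 420304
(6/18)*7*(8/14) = 4/3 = 1.33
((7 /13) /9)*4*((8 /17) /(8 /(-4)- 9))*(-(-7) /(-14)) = 112 /21879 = 0.01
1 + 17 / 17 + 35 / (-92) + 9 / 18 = 195 / 92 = 2.12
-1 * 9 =-9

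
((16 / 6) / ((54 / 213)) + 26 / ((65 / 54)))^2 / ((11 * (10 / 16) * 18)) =75203584 / 9021375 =8.34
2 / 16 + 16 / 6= 67 / 24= 2.79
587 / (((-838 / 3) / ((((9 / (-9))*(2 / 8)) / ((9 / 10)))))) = 2935 / 5028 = 0.58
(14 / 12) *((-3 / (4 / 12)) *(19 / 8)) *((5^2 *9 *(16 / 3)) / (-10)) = 2992.50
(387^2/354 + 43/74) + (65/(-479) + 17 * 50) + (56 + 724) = 2147279291/1045657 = 2053.52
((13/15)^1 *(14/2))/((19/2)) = 182/285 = 0.64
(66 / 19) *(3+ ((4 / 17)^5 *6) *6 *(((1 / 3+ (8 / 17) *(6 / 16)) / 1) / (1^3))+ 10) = 45.20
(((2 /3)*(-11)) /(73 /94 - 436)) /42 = 1034 /2577393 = 0.00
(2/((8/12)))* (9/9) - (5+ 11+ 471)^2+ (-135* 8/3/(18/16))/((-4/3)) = -236926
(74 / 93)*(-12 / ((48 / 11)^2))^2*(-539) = -291985463 / 1714176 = -170.34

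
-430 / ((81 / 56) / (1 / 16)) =-1505 / 81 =-18.58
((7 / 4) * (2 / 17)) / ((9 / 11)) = 77 / 306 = 0.25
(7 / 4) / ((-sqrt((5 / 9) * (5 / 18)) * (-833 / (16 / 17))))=36 * sqrt(2) / 10115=0.01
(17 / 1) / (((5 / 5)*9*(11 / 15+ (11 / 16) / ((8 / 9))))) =10880 / 8679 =1.25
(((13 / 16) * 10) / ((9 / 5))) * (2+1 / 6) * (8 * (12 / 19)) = 8450 / 171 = 49.42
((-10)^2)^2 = 10000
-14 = -14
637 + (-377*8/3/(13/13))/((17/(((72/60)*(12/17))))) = 848081/1445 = 586.91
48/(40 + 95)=16/45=0.36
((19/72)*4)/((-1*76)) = -1/72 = -0.01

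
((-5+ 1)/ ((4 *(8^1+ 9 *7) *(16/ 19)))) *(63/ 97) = -1197/ 110192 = -0.01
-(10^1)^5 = -100000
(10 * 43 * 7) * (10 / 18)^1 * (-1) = -15050 / 9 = -1672.22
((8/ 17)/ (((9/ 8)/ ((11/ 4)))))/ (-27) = -176/ 4131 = -0.04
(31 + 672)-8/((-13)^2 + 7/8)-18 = 930851/1359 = 684.95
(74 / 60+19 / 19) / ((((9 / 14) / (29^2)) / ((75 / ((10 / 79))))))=31159891 / 18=1731105.06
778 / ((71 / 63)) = 49014 / 71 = 690.34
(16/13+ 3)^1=55/13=4.23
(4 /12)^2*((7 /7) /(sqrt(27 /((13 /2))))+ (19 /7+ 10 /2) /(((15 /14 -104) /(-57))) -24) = -9476 /4323+ sqrt(78) /162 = -2.14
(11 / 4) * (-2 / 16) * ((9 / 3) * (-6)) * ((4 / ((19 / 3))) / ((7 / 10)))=1485 / 266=5.58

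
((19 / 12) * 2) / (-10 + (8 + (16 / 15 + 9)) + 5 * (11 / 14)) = 665 / 2519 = 0.26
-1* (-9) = 9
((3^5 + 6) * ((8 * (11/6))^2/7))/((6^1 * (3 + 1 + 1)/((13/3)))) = 1044472/945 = 1105.26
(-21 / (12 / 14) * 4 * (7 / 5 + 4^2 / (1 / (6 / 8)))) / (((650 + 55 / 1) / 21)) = -45962 / 1175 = -39.12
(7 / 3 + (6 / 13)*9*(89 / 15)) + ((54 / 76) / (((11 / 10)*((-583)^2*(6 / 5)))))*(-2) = 373724566186 / 13852176195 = 26.98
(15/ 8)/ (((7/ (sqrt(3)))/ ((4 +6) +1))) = 165 * sqrt(3)/ 56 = 5.10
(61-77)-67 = -83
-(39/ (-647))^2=-1521/ 418609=-0.00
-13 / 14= -0.93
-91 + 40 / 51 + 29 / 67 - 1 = -90.78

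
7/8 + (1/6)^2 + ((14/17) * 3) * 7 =22273/1224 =18.20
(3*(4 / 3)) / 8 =1 / 2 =0.50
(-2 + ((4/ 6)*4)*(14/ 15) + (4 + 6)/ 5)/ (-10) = -56/ 225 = -0.25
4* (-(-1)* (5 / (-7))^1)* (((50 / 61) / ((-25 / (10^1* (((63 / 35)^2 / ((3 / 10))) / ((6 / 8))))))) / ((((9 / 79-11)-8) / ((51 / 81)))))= -0.45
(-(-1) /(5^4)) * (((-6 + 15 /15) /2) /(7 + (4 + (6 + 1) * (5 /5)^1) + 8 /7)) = -7 /33500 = -0.00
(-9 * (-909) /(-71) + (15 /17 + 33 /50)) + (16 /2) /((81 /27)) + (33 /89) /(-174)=-25938911671 /233645025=-111.02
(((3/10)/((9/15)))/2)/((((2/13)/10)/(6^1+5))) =715/4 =178.75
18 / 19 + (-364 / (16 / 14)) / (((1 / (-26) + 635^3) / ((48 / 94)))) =1877341760506 / 1981639853619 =0.95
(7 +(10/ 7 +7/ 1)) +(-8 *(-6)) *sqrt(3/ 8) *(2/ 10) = 12 *sqrt(6)/ 5 +108/ 7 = 21.31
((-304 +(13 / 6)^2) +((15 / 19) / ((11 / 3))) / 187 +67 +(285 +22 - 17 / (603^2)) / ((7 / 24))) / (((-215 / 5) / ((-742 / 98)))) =5766208355638715 / 39923240883372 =144.43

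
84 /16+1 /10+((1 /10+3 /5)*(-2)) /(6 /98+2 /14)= -151 /100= -1.51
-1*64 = -64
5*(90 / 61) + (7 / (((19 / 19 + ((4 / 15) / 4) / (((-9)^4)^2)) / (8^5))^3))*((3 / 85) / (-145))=-118493078190416361950264578422743547870 / 1976563685683928842918169773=-59949031265.04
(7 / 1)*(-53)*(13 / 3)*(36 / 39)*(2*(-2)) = 5936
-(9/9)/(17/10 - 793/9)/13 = 0.00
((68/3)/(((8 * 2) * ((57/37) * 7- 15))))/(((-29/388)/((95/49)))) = 5796235/665028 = 8.72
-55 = -55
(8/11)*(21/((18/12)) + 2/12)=340/33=10.30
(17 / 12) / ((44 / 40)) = 1.29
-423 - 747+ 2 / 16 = -9359 / 8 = -1169.88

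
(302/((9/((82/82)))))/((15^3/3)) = 302/10125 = 0.03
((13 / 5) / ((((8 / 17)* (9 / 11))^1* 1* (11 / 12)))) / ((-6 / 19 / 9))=-4199 / 20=-209.95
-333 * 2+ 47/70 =-665.33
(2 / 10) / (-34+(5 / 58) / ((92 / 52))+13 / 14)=-4669 / 770915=-0.01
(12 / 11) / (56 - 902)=-2 / 1551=-0.00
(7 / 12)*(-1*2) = -7 / 6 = -1.17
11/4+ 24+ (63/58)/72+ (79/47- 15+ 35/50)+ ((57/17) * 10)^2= 35872870697/31512560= 1138.37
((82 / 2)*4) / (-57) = -164 / 57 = -2.88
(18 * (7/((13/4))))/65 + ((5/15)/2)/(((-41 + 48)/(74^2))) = 2324194/17745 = 130.98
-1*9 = -9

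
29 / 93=0.31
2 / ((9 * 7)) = 2 / 63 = 0.03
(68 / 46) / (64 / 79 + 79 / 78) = 209508 / 258359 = 0.81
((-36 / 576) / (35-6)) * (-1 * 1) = 1 / 464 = 0.00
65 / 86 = 0.76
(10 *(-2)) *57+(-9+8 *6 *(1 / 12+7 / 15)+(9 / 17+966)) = -13266 / 85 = -156.07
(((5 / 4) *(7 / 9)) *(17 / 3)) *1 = 595 / 108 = 5.51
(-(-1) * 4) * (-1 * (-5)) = 20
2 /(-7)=-0.29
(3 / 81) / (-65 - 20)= -1 / 2295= -0.00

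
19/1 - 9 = 10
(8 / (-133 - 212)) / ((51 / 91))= -728 / 17595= -0.04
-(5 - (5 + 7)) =7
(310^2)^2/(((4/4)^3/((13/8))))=15007216250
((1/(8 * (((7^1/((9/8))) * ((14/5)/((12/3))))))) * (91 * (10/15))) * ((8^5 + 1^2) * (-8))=-6389955/14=-456425.36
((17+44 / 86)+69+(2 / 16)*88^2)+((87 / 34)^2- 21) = 51699263 / 49708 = 1040.06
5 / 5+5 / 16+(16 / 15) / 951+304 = 69684781 / 228240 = 305.31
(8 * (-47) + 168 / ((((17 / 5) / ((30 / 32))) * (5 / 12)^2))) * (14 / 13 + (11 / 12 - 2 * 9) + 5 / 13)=1130768 / 663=1705.53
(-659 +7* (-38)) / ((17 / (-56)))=51800 / 17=3047.06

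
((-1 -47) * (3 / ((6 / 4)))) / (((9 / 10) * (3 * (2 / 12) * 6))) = -320 / 9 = -35.56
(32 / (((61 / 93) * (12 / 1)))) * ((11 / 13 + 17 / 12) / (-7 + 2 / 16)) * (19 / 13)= -3326672 / 1700985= -1.96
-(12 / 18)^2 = -4 / 9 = -0.44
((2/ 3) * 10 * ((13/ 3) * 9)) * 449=116740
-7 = -7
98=98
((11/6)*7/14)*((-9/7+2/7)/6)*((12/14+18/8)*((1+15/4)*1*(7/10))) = -6061/3840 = -1.58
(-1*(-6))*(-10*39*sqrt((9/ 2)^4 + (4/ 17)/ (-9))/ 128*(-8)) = 195*sqrt(17064073)/ 272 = 2961.47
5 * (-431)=-2155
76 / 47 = 1.62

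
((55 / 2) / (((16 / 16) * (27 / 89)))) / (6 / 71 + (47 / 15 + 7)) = 1737725 / 195876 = 8.87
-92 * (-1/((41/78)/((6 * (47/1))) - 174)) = -2023632/3827263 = -0.53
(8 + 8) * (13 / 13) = 16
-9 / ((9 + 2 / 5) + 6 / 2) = -45 / 62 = -0.73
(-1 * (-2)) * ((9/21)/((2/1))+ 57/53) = 957/371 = 2.58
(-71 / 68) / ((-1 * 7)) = 71 / 476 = 0.15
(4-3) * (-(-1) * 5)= 5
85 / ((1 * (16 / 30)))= 1275 / 8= 159.38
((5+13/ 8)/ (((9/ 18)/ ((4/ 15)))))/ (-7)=-53/ 105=-0.50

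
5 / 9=0.56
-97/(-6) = 97/6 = 16.17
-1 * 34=-34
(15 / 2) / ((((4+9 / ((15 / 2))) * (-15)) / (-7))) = 35 / 52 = 0.67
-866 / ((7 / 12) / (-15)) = 22268.57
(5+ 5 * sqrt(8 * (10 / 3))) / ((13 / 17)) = 85 / 13+ 340 * sqrt(15) / 39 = 40.30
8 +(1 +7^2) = 58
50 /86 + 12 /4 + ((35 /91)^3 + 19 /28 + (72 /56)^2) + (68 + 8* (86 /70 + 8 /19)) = 153330965773 /1759050020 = 87.17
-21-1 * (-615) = 594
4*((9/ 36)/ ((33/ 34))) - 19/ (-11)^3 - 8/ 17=38963/ 67881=0.57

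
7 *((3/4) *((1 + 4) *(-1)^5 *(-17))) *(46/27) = 13685/18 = 760.28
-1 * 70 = -70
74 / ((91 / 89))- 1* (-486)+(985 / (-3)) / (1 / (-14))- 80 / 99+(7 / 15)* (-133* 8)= 209806046 / 45045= 4657.70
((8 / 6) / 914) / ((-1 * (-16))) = 0.00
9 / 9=1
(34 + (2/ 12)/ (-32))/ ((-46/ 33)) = -71797/ 2944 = -24.39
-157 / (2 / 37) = -2904.50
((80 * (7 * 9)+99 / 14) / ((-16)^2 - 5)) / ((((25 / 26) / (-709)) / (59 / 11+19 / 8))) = -443510786043 / 3865400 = -114738.65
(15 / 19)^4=50625 / 130321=0.39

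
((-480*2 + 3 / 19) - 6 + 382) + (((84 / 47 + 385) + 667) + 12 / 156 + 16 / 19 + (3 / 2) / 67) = 38553365 / 81874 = 470.89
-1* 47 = -47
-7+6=-1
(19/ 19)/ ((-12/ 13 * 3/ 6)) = -13/ 6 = -2.17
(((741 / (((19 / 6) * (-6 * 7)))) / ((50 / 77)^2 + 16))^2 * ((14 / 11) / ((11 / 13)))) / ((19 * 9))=91182091 / 90057610712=0.00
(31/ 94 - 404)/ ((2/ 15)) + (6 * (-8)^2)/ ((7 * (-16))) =-3988737/ 1316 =-3030.96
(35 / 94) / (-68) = -35 / 6392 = -0.01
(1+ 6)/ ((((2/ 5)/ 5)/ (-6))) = -525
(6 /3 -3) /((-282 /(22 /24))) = 11 /3384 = 0.00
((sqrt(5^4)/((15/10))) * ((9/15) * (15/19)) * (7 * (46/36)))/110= 0.64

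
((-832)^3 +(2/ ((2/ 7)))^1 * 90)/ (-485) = 575929738/ 485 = 1187484.00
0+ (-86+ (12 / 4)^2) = -77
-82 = -82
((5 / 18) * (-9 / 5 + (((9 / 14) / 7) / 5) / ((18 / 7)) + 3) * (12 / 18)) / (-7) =-169 / 5292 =-0.03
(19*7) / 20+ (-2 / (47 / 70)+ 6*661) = 3731491 / 940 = 3969.67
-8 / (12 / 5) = -3.33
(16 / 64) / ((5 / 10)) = 1 / 2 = 0.50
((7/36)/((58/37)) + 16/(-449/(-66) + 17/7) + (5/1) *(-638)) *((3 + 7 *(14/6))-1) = -312305748359/5343192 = -58449.28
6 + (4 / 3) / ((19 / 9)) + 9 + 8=449 / 19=23.63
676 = 676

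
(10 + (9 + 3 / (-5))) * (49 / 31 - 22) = -58236 / 155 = -375.72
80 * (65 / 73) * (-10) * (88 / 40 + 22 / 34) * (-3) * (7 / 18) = 8808800 / 3723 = 2366.05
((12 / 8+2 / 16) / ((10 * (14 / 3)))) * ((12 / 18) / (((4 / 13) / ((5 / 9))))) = 169 / 4032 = 0.04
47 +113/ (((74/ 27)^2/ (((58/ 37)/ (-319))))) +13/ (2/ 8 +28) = 5967036257/ 125923358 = 47.39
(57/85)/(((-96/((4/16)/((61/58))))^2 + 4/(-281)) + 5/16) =71841584/17473781273475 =0.00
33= 33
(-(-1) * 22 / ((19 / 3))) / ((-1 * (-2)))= 33 / 19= 1.74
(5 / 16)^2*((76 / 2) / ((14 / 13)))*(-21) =-18525 / 256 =-72.36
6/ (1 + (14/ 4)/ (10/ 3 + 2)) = 192/ 53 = 3.62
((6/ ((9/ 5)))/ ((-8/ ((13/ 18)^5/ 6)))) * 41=-76115065/ 136048896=-0.56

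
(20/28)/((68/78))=195/238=0.82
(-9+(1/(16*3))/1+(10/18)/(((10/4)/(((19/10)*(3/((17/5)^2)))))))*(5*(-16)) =205065/289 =709.57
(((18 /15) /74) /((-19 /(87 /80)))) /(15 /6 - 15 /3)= 261 /703000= 0.00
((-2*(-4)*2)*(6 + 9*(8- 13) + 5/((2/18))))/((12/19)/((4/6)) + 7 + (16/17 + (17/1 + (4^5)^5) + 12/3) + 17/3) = 93024/1090997009730537109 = 0.00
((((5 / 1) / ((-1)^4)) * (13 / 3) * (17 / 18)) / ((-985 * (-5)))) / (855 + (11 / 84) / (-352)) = 99008 / 20373888735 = 0.00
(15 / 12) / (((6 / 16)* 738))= 5 / 1107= 0.00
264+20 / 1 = 284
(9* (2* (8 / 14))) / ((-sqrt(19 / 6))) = -72* sqrt(114) / 133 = -5.78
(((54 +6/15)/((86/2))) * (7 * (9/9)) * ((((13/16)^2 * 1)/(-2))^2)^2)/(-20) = -97071955799/18468359372800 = -0.01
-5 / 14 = -0.36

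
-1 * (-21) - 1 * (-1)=22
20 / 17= 1.18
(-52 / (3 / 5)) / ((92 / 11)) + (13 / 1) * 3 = 1976 / 69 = 28.64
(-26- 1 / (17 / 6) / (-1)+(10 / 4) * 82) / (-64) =-3049 / 1088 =-2.80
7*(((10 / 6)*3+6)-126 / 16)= 175 / 8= 21.88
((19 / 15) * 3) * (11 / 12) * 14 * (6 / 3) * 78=38038 / 5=7607.60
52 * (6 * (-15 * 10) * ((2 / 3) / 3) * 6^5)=-80870400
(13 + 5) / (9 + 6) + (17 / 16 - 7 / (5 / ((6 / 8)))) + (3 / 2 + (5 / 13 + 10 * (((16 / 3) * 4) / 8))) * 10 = 286.73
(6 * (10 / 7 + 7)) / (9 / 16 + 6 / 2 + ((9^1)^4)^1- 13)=5664 / 733775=0.01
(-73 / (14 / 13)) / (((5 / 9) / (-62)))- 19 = 264106 / 35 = 7545.89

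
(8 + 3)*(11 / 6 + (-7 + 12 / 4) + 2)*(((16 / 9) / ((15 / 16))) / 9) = -1408 / 3645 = -0.39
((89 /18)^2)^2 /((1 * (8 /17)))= 1066618097 /839808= 1270.07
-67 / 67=-1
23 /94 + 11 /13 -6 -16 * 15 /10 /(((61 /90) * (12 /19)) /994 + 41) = -19496696527 /3548386166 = -5.49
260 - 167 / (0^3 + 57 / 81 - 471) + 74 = 334.36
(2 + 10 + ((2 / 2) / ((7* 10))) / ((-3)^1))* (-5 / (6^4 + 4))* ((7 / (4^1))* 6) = -2519 / 5200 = -0.48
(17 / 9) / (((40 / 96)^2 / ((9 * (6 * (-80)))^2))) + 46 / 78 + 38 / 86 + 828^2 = 341659397522 / 1677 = 203732497.03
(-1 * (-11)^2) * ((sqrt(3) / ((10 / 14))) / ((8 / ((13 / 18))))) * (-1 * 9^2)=99099 * sqrt(3) / 80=2145.56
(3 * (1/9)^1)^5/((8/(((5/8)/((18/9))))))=5/31104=0.00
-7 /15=-0.47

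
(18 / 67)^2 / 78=54 / 58357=0.00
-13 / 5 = -2.60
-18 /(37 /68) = -1224 /37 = -33.08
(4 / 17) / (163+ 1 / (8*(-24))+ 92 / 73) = 56064 / 39137383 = 0.00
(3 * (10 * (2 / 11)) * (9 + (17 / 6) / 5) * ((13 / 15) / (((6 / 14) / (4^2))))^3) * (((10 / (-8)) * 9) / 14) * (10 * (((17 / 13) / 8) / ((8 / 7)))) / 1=-9050271776 / 4455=-2031486.37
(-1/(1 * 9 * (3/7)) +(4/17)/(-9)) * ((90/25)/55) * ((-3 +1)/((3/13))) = 6812/42075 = 0.16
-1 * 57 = -57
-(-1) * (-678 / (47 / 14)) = -9492 / 47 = -201.96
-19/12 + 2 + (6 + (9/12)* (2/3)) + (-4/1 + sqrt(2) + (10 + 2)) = sqrt(2) + 179/12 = 16.33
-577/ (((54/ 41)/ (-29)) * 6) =686053/ 324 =2117.45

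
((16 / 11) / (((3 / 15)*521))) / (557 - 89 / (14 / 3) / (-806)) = 180544 / 7204388521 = 0.00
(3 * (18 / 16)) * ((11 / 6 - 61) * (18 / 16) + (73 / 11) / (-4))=-324189 / 1408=-230.25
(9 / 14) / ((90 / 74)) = 37 / 70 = 0.53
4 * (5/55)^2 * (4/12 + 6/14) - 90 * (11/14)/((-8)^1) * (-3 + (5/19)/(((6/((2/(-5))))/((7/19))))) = -24354161/917301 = -26.55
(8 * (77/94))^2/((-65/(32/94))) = -1517824/6748495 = -0.22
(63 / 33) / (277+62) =7 / 1243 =0.01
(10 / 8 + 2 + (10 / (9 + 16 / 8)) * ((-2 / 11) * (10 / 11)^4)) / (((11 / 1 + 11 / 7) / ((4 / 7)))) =22230293 / 155897368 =0.14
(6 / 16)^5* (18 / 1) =2187 / 16384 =0.13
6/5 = 1.20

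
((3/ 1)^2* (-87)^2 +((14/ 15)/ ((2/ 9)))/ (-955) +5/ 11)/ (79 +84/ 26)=46515029197/ 56149225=828.42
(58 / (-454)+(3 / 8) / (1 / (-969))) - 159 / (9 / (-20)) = -55403 / 5448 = -10.17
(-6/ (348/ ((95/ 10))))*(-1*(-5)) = -95/ 116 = -0.82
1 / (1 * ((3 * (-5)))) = -1 / 15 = -0.07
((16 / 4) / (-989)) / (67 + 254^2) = -4 / 63872587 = -0.00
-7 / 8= -0.88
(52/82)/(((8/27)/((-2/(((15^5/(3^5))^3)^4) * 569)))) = -199719/71123662515049090870888903737068176269531250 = -0.00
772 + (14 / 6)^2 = 6997 / 9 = 777.44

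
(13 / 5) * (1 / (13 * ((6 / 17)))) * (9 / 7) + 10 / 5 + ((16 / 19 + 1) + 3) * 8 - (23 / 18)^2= 8582353 / 215460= 39.83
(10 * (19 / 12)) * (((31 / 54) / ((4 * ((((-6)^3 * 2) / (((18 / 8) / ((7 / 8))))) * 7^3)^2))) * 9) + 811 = 387784235513729 / 478155654144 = 811.00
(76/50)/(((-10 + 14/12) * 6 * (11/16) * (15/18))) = -3648/72875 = -0.05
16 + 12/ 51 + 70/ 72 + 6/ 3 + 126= 145.21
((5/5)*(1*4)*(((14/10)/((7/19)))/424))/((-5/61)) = -1159/2650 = -0.44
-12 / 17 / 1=-12 / 17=-0.71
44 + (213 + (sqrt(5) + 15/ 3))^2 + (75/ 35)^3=436 * sqrt(5) + 16320914/ 343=48557.77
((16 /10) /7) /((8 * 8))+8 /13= 2253 /3640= 0.62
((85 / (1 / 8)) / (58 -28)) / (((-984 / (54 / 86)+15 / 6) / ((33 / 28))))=-3366 / 197141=-0.02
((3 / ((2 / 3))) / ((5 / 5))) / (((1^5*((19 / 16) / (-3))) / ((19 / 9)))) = -24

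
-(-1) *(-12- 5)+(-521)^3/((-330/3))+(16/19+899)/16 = 21496611767/16720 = 1285682.52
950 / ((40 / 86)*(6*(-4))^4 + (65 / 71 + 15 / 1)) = 290035 / 47117051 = 0.01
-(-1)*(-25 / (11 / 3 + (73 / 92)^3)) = -58401600 / 9732619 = -6.00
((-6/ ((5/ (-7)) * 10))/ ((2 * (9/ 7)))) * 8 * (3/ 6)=98/ 75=1.31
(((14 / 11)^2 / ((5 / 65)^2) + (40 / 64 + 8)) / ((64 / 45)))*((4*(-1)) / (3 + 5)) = -12300345 / 123904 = -99.27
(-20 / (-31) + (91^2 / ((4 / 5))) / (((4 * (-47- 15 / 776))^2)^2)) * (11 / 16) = 71467158428266990 / 161123891143706051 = 0.44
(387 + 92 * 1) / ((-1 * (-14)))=479 / 14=34.21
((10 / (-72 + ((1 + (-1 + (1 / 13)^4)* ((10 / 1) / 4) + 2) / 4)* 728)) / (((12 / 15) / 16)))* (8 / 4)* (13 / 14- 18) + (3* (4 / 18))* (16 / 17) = -891081388 / 2485791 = -358.47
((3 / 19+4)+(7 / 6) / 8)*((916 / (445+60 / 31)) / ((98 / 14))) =5572715 / 4422516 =1.26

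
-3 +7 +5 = 9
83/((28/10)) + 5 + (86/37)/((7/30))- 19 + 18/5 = 75639/2590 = 29.20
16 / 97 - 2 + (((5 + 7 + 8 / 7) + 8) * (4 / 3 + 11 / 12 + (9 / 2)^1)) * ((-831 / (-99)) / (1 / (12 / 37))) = 386.68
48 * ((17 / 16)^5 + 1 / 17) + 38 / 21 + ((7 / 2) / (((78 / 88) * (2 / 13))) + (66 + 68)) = 5364680927 / 23396352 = 229.30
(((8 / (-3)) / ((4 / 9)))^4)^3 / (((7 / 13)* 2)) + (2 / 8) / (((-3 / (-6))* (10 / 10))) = 28298170375 / 14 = 2021297883.93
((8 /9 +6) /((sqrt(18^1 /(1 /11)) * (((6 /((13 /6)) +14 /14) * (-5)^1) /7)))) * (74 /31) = -962 * sqrt(22) /10395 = -0.43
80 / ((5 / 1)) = 16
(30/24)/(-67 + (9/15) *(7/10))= -125/6658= -0.02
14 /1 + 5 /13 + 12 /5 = 1091 /65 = 16.78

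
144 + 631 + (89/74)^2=4251821/5476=776.45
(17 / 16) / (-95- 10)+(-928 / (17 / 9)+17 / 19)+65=-230844211 / 542640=-425.41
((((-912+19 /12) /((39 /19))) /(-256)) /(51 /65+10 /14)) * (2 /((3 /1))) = 7265125 /9427968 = 0.77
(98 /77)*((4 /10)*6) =168 /55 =3.05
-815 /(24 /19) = -15485 /24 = -645.21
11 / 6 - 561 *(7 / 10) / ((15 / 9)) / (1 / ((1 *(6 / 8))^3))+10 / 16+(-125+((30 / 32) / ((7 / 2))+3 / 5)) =-14856307 / 67200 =-221.08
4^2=16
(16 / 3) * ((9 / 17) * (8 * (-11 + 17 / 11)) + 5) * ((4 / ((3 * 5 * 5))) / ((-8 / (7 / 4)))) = 91742 / 42075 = 2.18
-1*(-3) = 3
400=400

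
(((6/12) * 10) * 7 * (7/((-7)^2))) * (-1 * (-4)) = 20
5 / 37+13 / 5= 506 / 185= 2.74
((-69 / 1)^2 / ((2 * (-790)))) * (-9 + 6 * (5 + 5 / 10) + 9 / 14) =-328509 / 4424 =-74.26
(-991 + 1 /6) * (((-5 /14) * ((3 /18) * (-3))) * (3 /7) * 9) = -267525 /392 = -682.46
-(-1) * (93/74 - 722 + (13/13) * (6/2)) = -53113/74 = -717.74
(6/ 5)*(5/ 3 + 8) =58/ 5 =11.60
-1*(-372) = 372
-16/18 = -8/9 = -0.89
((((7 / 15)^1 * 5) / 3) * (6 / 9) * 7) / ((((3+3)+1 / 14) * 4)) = 343 / 2295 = 0.15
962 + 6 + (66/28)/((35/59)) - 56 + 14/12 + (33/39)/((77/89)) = 918.12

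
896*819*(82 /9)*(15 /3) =33429760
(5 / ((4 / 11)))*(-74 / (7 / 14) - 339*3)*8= -128150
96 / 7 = 13.71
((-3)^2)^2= 81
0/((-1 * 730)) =0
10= 10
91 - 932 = -841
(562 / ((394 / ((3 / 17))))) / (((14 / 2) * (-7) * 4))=-843 / 656404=-0.00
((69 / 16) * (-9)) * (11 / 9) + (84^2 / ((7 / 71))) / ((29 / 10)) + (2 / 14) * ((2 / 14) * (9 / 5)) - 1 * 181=24450.22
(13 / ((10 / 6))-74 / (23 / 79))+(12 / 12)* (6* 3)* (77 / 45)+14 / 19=-469419 / 2185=-214.84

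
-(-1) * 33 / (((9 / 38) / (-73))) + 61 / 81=-823817 / 81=-10170.58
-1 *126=-126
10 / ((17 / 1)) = 10 / 17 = 0.59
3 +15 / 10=9 / 2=4.50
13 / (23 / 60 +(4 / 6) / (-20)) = 260 / 7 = 37.14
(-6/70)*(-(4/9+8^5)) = 294916/105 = 2808.72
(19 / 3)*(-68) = -1292 / 3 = -430.67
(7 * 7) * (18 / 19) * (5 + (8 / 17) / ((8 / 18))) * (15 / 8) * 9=6132105 / 1292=4746.21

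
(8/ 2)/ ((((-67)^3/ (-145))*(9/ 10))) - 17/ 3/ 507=-4132771/ 457460523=-0.01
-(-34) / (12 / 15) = 85 / 2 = 42.50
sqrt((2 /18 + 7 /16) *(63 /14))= sqrt(158) /8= 1.57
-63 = -63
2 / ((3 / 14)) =28 / 3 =9.33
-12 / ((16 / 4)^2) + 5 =17 / 4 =4.25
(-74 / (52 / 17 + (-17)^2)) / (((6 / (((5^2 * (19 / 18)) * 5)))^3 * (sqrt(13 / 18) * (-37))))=45548046875 * sqrt(26) / 2710270368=85.69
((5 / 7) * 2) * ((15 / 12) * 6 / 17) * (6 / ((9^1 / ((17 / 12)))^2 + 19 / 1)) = 1530 / 24017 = 0.06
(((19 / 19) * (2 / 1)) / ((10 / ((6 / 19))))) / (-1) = -6 / 95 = -0.06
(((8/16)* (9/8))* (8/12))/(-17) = -3/136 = -0.02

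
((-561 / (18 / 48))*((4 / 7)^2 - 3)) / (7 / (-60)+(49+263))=11758560 / 916937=12.82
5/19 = 0.26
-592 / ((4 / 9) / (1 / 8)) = -333 / 2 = -166.50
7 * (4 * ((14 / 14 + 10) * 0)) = 0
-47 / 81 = -0.58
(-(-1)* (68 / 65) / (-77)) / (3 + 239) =-34 / 605605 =-0.00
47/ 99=0.47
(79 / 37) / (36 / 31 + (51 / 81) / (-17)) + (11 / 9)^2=9568820 / 2820177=3.39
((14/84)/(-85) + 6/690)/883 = 79/10357590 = 0.00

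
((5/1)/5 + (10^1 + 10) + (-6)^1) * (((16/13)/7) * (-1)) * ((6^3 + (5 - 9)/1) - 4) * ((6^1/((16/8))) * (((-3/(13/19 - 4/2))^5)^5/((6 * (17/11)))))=-333115853045310244078333228142766990256002288768/2113864638886298052966594696044921875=-157586179794.75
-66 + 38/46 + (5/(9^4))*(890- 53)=-360692/5589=-64.54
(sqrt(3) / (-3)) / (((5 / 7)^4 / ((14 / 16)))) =-16807 * sqrt(3) / 15000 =-1.94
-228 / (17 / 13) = -2964 / 17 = -174.35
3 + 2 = 5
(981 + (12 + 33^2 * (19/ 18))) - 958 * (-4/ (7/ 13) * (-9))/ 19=-326783/ 266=-1228.51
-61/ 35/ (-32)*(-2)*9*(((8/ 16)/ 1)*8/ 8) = -0.49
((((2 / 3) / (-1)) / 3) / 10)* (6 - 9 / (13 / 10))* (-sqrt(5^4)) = -20 / 39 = -0.51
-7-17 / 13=-108 / 13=-8.31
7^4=2401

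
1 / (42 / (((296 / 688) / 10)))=37 / 36120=0.00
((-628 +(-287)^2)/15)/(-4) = -27247/20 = -1362.35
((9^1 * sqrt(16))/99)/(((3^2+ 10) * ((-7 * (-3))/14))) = 8/627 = 0.01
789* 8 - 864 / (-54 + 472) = 1318776 / 209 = 6309.93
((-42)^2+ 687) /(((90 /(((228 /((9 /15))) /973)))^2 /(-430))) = -507291640 /25561683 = -19.85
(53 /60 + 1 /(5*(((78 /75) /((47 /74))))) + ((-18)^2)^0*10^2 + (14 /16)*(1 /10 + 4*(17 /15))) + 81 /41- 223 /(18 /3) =66138161 /946608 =69.87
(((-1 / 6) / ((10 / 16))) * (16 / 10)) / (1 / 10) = -64 / 15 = -4.27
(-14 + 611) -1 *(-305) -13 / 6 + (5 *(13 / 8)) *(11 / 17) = 905.09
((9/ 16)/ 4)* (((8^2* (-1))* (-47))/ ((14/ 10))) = 2115/ 7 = 302.14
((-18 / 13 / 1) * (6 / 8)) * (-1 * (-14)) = -189 / 13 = -14.54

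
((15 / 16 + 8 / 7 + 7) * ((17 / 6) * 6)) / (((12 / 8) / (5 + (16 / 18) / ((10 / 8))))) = 493697 / 840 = 587.73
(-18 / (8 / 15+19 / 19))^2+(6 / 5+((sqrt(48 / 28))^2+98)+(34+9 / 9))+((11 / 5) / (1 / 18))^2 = 170512177 / 92575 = 1841.88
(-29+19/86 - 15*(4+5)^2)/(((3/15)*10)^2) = -310.94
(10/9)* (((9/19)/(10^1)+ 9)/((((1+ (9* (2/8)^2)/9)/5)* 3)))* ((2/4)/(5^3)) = 1528/24225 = 0.06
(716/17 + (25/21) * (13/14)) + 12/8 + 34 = 196729/2499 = 78.72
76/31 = 2.45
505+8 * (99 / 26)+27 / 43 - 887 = -196159 / 559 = -350.91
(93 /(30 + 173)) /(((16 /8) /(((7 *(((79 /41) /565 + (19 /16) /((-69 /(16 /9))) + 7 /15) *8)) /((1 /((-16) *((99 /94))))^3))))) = -43273188646668288 /1604174883265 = -26975.36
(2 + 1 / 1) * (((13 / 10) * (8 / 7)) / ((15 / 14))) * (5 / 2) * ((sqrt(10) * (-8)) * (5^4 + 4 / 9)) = -2341664 * sqrt(10) / 45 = -164555.37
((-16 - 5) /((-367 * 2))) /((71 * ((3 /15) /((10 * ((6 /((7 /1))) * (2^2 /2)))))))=900 /26057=0.03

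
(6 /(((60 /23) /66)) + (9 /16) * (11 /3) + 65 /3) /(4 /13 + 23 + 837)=547651 /2684160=0.20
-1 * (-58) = 58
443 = 443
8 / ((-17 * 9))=-8 / 153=-0.05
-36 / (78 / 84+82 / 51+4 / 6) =-25704 / 2287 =-11.24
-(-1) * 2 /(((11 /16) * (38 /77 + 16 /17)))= 1904 /939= 2.03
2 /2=1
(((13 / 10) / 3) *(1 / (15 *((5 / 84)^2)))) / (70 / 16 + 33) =3136 / 14375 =0.22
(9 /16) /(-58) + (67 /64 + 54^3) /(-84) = -292256639 /155904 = -1874.59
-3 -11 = -14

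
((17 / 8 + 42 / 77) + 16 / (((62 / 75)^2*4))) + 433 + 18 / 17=636281467 / 1437656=442.58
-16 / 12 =-4 / 3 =-1.33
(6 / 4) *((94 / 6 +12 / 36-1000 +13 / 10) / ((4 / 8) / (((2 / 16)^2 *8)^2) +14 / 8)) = -9827 / 225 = -43.68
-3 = -3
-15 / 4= -3.75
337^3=38272753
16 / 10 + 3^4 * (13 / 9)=593 / 5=118.60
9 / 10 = 0.90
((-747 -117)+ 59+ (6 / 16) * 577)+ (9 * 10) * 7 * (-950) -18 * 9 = -4794005 / 8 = -599250.62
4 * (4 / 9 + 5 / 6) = 46 / 9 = 5.11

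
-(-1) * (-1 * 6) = -6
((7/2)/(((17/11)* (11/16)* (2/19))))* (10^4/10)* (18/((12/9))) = 7182000/17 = 422470.59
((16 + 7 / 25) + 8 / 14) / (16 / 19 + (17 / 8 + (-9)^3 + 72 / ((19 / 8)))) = -448248 / 18506075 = -0.02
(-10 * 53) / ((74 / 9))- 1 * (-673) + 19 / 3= 68251 / 111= 614.87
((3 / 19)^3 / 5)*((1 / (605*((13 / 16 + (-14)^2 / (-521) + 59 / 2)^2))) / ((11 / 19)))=208466688 / 83117873644027475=0.00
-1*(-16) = 16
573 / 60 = 191 / 20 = 9.55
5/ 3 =1.67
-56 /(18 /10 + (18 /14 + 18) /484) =-948640 /31167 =-30.44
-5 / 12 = -0.42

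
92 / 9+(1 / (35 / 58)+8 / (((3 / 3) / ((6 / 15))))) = 950 / 63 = 15.08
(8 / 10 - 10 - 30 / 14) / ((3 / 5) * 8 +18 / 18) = -397 / 203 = -1.96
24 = 24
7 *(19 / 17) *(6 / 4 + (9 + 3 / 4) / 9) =4123 / 204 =20.21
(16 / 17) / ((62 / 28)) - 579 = -304909 / 527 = -578.57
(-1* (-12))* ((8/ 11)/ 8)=1.09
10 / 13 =0.77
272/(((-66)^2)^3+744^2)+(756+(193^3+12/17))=631412387646763465/87820410024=7189813.71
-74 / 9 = -8.22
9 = 9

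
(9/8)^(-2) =64/81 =0.79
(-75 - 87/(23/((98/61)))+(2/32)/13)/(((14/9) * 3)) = -70976415/4085536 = -17.37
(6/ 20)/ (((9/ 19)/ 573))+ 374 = 7369/ 10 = 736.90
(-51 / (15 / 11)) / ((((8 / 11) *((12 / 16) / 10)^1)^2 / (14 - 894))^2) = -265025525600000 / 81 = -3271920069135.80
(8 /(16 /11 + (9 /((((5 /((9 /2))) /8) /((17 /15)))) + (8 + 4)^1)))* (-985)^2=266811875 /2987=89324.36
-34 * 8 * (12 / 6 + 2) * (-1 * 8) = 8704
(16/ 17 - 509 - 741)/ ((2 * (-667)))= 10617/ 11339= 0.94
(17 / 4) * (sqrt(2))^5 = 17 * sqrt(2) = 24.04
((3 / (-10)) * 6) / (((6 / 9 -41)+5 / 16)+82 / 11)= 4752 / 85975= 0.06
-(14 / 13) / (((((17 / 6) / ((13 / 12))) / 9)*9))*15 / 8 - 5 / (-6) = 0.06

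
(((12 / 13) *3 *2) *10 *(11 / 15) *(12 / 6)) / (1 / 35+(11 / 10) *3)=73920 / 3029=24.40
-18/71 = -0.25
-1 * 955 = -955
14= 14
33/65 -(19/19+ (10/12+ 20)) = -8317/390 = -21.33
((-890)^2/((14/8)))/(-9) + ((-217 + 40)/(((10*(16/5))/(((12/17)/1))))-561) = -435742501/8568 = -50856.97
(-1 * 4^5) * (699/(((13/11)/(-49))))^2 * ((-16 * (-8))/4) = -4651379953532928/169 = -27522958304928.57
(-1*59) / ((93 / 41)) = -2419 / 93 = -26.01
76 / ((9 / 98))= 7448 / 9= 827.56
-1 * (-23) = 23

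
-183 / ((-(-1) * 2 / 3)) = -549 / 2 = -274.50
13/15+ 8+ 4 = 193/15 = 12.87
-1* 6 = -6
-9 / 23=-0.39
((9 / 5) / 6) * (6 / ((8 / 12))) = 27 / 10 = 2.70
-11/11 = -1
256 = 256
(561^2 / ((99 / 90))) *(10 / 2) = 1430550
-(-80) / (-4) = -20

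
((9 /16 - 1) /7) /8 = -1 /128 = -0.01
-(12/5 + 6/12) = -29/10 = -2.90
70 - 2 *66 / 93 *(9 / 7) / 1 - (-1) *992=230058 / 217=1060.18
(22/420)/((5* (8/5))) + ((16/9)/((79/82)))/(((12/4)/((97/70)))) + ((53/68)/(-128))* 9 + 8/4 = 2.80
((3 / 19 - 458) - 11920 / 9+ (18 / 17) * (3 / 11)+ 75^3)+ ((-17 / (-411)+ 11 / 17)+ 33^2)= 1845137769115 / 4380849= 421182.69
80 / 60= 4 / 3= 1.33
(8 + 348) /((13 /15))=5340 /13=410.77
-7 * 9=-63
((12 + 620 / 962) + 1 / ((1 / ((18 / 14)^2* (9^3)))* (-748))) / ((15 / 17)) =38902979 / 3111108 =12.50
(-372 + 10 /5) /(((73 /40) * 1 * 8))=-1850 /73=-25.34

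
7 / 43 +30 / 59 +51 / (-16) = -102139 / 40592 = -2.52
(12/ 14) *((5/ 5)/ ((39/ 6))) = 12/ 91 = 0.13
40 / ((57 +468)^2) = 8 / 55125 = 0.00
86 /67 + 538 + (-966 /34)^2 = 26072511 /19363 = 1346.51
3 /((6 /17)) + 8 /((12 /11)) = 95 /6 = 15.83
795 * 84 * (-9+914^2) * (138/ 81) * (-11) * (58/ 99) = -16537788868720/ 27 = -612510698841.48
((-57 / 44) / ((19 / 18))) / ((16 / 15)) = -405 / 352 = -1.15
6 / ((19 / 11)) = 66 / 19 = 3.47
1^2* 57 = 57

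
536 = 536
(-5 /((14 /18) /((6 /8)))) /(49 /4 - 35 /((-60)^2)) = -24300 /61691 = -0.39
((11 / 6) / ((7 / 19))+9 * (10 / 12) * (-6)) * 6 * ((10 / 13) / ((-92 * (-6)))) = -8405 / 25116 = -0.33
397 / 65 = 6.11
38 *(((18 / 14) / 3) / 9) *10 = 380 / 21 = 18.10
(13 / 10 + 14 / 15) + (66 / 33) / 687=5121 / 2290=2.24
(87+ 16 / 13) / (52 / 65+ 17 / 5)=5735 / 273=21.01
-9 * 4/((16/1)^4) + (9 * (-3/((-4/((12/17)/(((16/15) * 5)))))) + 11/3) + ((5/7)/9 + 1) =98946649/17547264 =5.64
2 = 2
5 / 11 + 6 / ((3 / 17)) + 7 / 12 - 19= 2117 / 132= 16.04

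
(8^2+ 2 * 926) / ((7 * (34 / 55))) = 442.77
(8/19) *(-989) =-416.42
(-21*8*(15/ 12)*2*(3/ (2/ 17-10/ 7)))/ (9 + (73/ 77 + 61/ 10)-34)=-9621150/ 179699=-53.54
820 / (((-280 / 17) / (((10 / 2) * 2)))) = -3485 / 7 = -497.86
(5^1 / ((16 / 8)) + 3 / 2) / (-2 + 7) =4 / 5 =0.80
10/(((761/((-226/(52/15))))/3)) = -25425/9893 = -2.57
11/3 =3.67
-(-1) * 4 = 4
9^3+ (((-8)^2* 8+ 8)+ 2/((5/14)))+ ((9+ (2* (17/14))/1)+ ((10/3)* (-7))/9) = 1263.44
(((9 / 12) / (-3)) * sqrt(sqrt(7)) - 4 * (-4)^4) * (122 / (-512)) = 61 * 7^(1 / 4) / 1024 + 244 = 244.10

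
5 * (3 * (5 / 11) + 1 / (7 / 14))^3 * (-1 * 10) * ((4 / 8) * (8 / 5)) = -2026120 / 1331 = -1522.25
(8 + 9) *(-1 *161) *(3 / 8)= -8211 / 8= -1026.38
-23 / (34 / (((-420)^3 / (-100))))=-8520120 / 17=-501183.53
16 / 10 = 8 / 5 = 1.60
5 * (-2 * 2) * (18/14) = -180/7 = -25.71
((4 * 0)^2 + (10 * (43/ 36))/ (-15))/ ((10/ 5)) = -43/ 108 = -0.40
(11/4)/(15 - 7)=0.34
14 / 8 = 7 / 4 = 1.75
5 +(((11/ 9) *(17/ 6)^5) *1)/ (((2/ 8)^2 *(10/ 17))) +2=6077.26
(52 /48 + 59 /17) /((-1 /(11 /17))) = -10219 /3468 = -2.95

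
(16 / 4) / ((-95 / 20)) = -0.84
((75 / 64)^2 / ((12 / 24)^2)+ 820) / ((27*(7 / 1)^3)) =845305 / 9483264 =0.09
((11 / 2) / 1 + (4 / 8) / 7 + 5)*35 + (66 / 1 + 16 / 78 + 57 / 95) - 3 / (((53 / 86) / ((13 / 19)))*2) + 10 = 87409874 / 196365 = 445.14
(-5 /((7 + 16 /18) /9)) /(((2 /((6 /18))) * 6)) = -0.16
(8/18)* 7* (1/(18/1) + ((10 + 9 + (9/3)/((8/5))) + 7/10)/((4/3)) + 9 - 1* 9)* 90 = 163667/36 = 4546.31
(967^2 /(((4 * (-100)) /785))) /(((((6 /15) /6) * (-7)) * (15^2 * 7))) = 2496.75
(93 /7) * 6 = 558 /7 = 79.71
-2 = -2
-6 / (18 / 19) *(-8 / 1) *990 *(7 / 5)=70224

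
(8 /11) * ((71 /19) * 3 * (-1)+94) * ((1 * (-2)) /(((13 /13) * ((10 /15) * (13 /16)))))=-4224 /19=-222.32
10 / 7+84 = 598 / 7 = 85.43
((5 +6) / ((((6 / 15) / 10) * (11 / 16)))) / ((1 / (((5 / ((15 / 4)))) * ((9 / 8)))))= 600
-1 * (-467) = 467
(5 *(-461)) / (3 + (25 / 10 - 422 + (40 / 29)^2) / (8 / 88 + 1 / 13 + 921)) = -34047126418 / 37616759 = -905.11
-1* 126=-126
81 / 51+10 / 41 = 1277 / 697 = 1.83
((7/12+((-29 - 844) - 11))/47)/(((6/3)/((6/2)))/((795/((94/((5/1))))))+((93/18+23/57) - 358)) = 800640525/15011464514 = 0.05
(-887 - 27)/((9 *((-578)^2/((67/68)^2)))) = -2051473/6951619872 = -0.00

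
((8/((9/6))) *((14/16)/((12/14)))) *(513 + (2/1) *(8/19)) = 478387/171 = 2797.58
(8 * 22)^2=30976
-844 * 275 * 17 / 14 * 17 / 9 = -33538450 / 63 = -532356.35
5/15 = 1/3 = 0.33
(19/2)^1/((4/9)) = 171/8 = 21.38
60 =60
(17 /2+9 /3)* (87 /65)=2001 /130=15.39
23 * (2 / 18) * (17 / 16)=391 / 144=2.72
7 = 7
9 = 9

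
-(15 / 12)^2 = -25 / 16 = -1.56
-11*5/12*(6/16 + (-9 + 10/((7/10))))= -17435/672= -25.94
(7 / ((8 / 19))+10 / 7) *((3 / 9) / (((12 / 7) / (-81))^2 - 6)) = -1.00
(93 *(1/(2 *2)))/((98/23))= 2139/392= 5.46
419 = 419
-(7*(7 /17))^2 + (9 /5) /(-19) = -230696 /27455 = -8.40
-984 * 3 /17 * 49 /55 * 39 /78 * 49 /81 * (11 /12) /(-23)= 98441 /52785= 1.86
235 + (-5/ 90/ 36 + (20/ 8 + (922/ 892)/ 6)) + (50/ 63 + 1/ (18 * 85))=20503194941/ 85979880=238.47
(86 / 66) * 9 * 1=129 / 11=11.73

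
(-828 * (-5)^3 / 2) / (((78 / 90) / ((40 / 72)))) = 431250 / 13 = 33173.08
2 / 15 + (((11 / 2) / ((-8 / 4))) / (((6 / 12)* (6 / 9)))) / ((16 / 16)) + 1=-427 / 60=-7.12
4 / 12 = 1 / 3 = 0.33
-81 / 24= -27 / 8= -3.38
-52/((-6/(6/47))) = 52/47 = 1.11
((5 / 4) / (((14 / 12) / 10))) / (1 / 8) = 85.71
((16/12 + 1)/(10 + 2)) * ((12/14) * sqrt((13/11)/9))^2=13/693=0.02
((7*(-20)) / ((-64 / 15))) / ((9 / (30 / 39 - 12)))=-12775 / 312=-40.95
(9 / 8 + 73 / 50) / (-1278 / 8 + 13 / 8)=-47 / 2875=-0.02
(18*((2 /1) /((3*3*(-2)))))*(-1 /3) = 2 /3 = 0.67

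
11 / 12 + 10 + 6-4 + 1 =167 / 12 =13.92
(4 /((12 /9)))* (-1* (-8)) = 24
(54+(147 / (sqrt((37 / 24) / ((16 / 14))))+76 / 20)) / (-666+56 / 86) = -3612*sqrt(777) / 529285 - 12427 / 143050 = -0.28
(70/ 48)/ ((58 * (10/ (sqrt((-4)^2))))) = 7/ 696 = 0.01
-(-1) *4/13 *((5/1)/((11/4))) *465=37200/143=260.14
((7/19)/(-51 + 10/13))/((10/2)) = -91/62035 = -0.00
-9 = -9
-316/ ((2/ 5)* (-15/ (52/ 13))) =632/ 3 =210.67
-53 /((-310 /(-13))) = -689 /310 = -2.22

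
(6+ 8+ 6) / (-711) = -20 / 711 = -0.03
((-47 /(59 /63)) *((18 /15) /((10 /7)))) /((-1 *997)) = 62181 /1470575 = 0.04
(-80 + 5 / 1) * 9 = -675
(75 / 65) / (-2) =-15 / 26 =-0.58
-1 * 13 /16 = -13 /16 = -0.81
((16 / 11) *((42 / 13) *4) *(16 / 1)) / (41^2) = 43008 / 240383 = 0.18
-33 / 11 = -3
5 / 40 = 0.12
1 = 1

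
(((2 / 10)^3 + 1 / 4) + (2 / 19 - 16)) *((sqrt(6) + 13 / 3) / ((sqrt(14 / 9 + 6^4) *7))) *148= -71452069 *sqrt(11678) / 194146750 - 16488939 *sqrt(17517) / 97073375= -62.25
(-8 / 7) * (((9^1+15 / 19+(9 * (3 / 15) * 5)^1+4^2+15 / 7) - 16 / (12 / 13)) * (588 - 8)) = -36284800 / 2793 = -12991.34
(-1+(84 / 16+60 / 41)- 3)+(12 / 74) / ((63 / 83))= 372989 / 127428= 2.93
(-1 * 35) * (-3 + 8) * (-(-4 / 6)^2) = 700 / 9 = 77.78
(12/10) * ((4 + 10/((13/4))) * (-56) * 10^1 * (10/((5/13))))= -123648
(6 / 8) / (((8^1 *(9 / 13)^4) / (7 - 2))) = 142805 / 69984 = 2.04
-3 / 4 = -0.75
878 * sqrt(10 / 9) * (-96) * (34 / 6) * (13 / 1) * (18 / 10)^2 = -167648832 * sqrt(10) / 25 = -21206086.25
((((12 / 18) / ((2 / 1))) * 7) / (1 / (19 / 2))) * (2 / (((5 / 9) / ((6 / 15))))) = 798 / 25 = 31.92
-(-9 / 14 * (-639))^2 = -33074001 / 196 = -168744.90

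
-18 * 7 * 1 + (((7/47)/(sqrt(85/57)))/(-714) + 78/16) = -969/8 - sqrt(4845)/407490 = -121.13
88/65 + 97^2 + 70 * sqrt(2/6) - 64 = 70 * sqrt(3)/3 + 607513/65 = 9386.77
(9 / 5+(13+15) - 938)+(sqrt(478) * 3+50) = -4291 / 5+3 * sqrt(478) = -792.61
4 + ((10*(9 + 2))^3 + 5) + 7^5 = 1347816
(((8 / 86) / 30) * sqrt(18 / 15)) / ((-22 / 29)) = -29 * sqrt(30) / 35475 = -0.00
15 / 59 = 0.25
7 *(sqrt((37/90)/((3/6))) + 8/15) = 10.08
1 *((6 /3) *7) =14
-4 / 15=-0.27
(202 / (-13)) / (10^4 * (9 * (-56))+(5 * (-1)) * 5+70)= 202 / 65519415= 0.00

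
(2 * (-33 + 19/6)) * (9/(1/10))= -5370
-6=-6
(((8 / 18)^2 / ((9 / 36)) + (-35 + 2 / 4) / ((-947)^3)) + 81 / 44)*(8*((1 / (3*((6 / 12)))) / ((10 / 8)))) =127418897317264 / 11350602113895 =11.23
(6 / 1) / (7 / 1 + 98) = 2 / 35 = 0.06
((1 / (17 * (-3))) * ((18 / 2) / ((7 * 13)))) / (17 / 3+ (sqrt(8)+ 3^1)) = -0.00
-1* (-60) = 60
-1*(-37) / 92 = 37 / 92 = 0.40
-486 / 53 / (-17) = 0.54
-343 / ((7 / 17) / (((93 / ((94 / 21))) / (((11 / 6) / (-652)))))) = 3182116644 / 517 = 6154964.50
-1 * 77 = -77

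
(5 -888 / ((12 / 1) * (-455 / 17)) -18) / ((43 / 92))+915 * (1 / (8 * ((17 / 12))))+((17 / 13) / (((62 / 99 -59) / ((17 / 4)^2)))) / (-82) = 58.84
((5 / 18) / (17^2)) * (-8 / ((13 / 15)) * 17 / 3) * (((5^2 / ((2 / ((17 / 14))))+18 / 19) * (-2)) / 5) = 85790 / 264537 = 0.32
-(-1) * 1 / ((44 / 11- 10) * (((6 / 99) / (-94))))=517 / 2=258.50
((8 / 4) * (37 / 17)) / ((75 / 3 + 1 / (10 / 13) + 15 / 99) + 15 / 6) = 12210 / 81209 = 0.15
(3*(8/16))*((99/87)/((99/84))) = 42/29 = 1.45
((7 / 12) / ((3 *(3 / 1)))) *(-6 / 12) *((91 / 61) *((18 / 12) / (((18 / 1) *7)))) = -91 / 158112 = -0.00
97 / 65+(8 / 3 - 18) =-2699 / 195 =-13.84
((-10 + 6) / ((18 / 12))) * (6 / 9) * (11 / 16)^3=-1331 / 2304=-0.58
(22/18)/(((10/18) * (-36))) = -11/180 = -0.06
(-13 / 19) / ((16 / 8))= -13 / 38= -0.34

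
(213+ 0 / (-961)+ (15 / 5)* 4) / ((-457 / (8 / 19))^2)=14400 / 75394489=0.00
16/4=4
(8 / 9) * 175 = 1400 / 9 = 155.56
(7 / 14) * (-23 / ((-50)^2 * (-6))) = 23 / 30000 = 0.00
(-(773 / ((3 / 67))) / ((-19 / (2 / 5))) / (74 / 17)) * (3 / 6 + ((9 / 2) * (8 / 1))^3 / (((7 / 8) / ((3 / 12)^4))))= 69555313 / 3990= 17432.41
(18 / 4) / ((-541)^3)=-9 / 316680842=-0.00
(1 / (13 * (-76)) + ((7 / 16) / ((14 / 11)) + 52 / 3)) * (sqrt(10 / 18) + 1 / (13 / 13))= 419135 * sqrt(5) / 71136 + 419135 / 23712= 30.85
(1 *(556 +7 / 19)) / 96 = 10571 / 1824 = 5.80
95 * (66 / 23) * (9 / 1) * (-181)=-10213830 / 23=-444079.57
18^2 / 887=324 / 887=0.37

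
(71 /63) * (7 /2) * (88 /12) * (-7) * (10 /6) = -337.47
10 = 10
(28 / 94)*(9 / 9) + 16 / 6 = 418 / 141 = 2.96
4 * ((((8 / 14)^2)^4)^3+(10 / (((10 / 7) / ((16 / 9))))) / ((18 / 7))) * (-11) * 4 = -13217576328115306049465728 / 15518079741825879566481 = -851.75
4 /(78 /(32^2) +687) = 2048 /351783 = 0.01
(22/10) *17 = 187/5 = 37.40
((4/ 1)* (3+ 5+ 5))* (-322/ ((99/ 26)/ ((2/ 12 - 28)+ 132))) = -136045000/ 297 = -458063.97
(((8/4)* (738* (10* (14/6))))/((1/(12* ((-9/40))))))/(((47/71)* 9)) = -733572/47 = -15607.91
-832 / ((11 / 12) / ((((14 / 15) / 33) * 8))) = -372736 / 1815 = -205.36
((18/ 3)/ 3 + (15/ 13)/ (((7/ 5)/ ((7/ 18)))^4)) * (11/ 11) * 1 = 912917/ 454896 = 2.01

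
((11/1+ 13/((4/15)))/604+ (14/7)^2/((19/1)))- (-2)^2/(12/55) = -2482105/137712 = -18.02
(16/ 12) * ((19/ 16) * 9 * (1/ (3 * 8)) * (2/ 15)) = 19/ 240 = 0.08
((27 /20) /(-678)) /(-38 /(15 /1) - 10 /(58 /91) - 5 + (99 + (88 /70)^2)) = -191835 /7452907768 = -0.00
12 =12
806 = 806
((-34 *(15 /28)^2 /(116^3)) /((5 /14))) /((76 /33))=-25245 /3321586688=-0.00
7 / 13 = 0.54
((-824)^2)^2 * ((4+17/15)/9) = 35497647460352/135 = 262945536743.35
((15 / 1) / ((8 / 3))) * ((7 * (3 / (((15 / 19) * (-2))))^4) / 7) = 1172889 / 16000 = 73.31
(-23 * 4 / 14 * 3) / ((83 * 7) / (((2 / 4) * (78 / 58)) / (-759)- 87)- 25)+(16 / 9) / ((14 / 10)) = 59517902 / 31454787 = 1.89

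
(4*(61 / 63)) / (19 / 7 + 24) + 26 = 44002 / 1683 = 26.14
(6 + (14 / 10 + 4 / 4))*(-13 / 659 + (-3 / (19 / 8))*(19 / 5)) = -667002 / 16475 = -40.49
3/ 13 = 0.23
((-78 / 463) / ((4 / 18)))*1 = -351 / 463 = -0.76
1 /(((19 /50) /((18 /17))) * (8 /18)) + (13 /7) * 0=6.27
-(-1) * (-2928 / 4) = -732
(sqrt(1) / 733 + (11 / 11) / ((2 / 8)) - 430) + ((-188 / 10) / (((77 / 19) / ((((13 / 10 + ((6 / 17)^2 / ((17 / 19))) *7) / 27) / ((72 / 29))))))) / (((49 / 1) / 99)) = -2843615822364449 / 6670196353800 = -426.32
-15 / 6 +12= 19 / 2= 9.50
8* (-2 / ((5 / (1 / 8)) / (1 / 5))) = -2 / 25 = -0.08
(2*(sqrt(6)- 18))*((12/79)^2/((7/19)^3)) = -35557056/2140663 + 1975392*sqrt(6)/2140663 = -14.35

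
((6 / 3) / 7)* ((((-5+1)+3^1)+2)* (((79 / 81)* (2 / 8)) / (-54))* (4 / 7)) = -79 / 107163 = -0.00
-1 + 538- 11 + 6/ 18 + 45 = 1714/ 3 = 571.33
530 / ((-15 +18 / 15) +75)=1325 / 153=8.66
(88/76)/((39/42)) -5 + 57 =13152/247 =53.25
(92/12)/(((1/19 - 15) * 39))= -437/33228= -0.01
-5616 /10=-2808 /5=-561.60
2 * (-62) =-124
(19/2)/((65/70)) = 10.23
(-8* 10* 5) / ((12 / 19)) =-1900 / 3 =-633.33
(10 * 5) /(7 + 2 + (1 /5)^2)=625 /113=5.53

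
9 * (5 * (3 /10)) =27 /2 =13.50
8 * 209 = 1672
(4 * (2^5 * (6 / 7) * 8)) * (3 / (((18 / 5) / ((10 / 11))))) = 51200 / 77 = 664.94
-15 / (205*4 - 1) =-5 / 273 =-0.02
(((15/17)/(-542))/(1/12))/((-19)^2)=-90/1663127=-0.00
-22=-22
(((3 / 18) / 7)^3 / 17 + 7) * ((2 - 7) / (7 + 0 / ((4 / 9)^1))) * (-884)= 573070745 / 129654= 4420.00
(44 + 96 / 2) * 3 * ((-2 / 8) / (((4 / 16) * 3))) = -92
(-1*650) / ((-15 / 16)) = 2080 / 3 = 693.33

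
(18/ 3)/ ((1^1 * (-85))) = -6/ 85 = -0.07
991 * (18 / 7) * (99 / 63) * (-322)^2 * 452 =187669174176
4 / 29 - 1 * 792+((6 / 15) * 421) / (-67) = -7717358 / 9715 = -794.38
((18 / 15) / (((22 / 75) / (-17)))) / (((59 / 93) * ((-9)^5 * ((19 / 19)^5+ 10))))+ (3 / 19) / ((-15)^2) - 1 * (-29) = 215075434531 / 7416171675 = 29.00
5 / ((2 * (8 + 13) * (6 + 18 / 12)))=1 / 63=0.02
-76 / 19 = -4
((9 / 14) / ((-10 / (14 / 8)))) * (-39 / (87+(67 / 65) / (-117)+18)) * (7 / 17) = 3737097 / 217180576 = 0.02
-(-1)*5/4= 5/4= 1.25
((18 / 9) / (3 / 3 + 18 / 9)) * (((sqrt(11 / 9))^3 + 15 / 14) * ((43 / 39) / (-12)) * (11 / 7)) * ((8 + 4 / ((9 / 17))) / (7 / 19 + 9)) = -494285 * sqrt(11) / 7591077 - 224675 / 1312038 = -0.39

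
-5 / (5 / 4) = -4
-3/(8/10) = -3.75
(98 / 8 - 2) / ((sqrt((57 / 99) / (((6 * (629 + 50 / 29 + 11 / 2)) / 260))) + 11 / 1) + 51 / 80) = 146785535820 / 166607029181 - 393600 * sqrt(14537702465) / 3165533554439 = 0.87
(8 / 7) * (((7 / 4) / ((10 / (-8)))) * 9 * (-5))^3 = 285768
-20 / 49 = -0.41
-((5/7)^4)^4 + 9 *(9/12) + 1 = 1029610496095131/132931722278404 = 7.75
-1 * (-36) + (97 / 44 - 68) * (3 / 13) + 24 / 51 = 206995 / 9724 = 21.29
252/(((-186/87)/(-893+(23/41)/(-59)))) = 7893334260/74989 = 105259.89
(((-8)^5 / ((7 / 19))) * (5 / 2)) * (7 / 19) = -81920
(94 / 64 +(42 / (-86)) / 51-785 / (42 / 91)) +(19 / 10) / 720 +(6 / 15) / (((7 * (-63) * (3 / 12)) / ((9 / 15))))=-219131519261 / 128948400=-1699.37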